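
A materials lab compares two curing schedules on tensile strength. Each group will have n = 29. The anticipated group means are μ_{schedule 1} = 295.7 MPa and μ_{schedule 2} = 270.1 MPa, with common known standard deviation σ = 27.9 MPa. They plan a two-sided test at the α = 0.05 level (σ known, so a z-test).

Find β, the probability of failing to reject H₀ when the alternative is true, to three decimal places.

Standardized effect: d = |μ_{schedule 1} − μ_{schedule 2}| / σ = |295.7 − 270.1| / 27.9 = 0.9176
Noncentrality parameter: δ = d·√(n/2) = 0.9176 × √(29/2) = 3.4940
Critical value for a two-sided test at α = 0.05: z_{α/2} = 1.960.
Power = Φ(δ − 1.960) + Φ(−δ − 1.960) = Φ(1.534) + Φ(-5.454) = 0.9375 + 0.0000 = 0.9375.
Type II error: β = 1 − power = 1 − 0.9375 = 0.0625.

β ≈ 0.063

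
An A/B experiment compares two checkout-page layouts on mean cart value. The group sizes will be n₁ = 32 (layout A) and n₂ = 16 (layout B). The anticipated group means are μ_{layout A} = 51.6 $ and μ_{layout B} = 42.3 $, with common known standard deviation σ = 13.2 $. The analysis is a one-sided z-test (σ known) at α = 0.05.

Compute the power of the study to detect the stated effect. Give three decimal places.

Power ≈ 0.744

Standardized effect: d = |μ_{layout A} − μ_{layout B}| / σ = |51.6 − 42.3| / 13.2 = 0.7045
Noncentrality parameter: δ = d / √(1/n₁ + 1/n₂) = 0.7045 / √(1/32 + 1/16) = 2.3010
Critical value for a one-sided test at α = 0.05: z_α = 1.645.
Power = Φ(δ − 1.645) = Φ(0.656) = 0.7441.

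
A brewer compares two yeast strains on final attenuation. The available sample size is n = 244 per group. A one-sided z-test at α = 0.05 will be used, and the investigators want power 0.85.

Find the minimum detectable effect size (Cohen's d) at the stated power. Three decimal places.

Required noncentrality: δ = z_{0.05} + z_{0.15} = 1.645 + 1.036 = 2.681.
δ = d·√(n/2) ⇒ d = δ/√(n/2) = 2.681/√(244/2) = 0.2428.

d ≈ 0.243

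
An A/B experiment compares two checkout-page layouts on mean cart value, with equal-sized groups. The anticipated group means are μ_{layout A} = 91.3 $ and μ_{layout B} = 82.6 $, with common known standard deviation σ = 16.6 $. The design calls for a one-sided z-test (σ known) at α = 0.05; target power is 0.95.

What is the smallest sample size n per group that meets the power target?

n = 79 per group

Standardized effect: d = |μ_{layout A} − μ_{layout B}| / σ = |91.3 − 82.6| / 16.6 = 0.5241
For power 0.95 need Φ(δ − z_{0.05}) = 0.95, so δ = z_{0.05} + z_{0.05} = 1.645 + 1.645 = 3.290.
δ = d·√(n/2) ⇒ n = 2(δ/d)² = 2 × (3.290 / 0.5241)² = 78.80.
Round up to the next whole unit.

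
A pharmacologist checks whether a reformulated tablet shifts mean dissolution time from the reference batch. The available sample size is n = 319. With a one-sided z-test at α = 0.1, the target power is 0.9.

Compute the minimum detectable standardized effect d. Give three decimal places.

Required noncentrality: δ = z_{0.1} + z_{0.10} = 1.282 + 1.282 = 2.563.
δ = d·√n ⇒ d = δ/√n = 2.563/√319 = 0.1435.

d ≈ 0.144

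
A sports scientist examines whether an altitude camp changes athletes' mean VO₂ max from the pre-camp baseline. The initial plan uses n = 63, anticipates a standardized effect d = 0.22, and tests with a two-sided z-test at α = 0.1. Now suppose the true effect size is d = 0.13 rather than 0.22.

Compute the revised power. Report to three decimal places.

Power ≈ 0.274

With d = 0.13: δ = d·√n = 0.13 × √63 = 1.0318. Critical value z_{0.05} = 1.645.
Revised power = Φ(δ − 1.645) + Φ(−δ − 1.645) = Φ(-0.613) + Φ(-2.677) = 0.2699 + 0.0037 = 0.2737.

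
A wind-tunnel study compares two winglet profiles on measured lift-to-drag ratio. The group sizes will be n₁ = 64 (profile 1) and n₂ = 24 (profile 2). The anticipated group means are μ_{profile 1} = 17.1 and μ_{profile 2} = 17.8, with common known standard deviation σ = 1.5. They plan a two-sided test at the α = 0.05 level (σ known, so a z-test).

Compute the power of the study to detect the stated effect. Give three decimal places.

Power ≈ 0.496

Standardized effect: d = |μ_{profile 1} − μ_{profile 2}| / σ = |17.1 − 17.8| / 1.5 = 0.4667
Noncentrality parameter: δ = d / √(1/n₁ + 1/n₂) = 0.4667 / √(1/64 + 1/24) = 1.9497
Critical value for a two-sided test at α = 0.05: z_{α/2} = 1.960.
Power = Φ(δ − 1.960) + Φ(−δ − 1.960) = Φ(-0.010) + Φ(-3.910) = 0.4959 + 0.0000 = 0.4959.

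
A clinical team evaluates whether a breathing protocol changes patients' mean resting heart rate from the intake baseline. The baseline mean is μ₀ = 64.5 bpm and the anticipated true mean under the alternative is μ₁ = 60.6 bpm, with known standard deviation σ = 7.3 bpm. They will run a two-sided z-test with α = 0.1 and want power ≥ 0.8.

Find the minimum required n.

Standardized effect: d = |μ₁ − μ₀| / σ = |60.6 − 64.5| / 7.3 = 0.5342
For power 0.8 need Φ(δ − z_{0.05}) = 0.8, so δ = z_{0.05} + z_{0.20} = 1.645 + 0.842 = 2.486.
(The Φ(−δ − z_{α/2}) term is vanishingly small for δ > 0 and is dropped in the standard sample-size formula.)
δ = d·√n ⇒ n = (δ/d)² = (2.486 / 0.5342)² = 21.66.
Rounding up, n = 22.

n = 22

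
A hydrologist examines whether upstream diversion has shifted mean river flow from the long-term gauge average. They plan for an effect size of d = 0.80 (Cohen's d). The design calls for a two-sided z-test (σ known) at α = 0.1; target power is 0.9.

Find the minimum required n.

n = 14

Set Φ(δ − 1.645) = 0.9; then δ − 1.645 = Φ⁻¹(0.9) = 1.282, giving δ = 2.926.
(For δ > 0 the lower-tail rejection region contributes negligibly to power, so the one-term inversion is standard.)
δ = d·√n ⇒ n = (δ/d)² = (2.926 / 0.80)² = 13.38.
Rounding up, n = 14.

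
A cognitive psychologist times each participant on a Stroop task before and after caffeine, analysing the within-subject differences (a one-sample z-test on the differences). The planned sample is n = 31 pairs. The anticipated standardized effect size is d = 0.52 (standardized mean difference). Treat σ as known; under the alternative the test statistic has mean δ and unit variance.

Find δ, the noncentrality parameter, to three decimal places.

δ ≈ 2.895

δ = d·√n = 0.52 × √31 = 2.8952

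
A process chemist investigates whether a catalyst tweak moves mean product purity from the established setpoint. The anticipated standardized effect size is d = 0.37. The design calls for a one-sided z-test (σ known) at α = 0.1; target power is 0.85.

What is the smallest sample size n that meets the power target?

For power 0.85 need Φ(δ − z_{0.1}) = 0.85, so δ = z_{0.1} + z_{0.15} = 1.282 + 1.036 = 2.318.
δ = d·√n ⇒ n = (δ/d)² = (2.318 / 0.37)² = 39.25.
Rounding up, n = 40.

n = 40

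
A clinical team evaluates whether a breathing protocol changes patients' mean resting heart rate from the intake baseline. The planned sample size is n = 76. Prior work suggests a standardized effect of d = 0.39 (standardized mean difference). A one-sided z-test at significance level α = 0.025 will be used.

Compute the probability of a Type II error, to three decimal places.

Noncentrality parameter: δ = d·√n = 0.39 × √76 = 3.3999
Critical value for a one-sided test at α = 0.025: z_α = 1.960.
Power = P(Z > 1.960 − δ) = Φ(1.440) = 0.9251.
Type II error: β = 1 − power = 1 − 0.9251 = 0.0749.

β ≈ 0.075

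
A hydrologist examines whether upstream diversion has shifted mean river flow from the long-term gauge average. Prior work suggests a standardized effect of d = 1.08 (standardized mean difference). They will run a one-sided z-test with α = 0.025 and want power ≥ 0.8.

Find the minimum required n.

n = 7

For power 0.8 need Φ(δ − z_{0.025}) = 0.8, so δ = z_{0.025} + z_{0.20} = 1.960 + 0.842 = 2.802.
δ = d·√n ⇒ n = (δ/d)² = (2.802 / 1.08)² = 6.73.
Round up to the next whole unit.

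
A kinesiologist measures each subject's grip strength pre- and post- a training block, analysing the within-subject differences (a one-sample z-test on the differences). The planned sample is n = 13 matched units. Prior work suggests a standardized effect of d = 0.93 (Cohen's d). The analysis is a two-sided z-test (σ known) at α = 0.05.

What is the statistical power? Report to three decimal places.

Power ≈ 0.918

Noncentrality parameter: δ = d·√n = 0.93 × √13 = 3.3532
Critical value for a two-sided test at α = 0.05: z_{α/2} = 1.960.
Power = Φ(δ − 1.960) + Φ(−δ − 1.960) = Φ(1.393) + Φ(-5.313) = 0.9182 + 0.0000 = 0.9182.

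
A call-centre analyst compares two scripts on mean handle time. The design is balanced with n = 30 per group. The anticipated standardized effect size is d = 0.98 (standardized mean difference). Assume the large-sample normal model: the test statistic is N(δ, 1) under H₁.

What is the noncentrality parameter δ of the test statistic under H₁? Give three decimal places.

δ ≈ 3.796

δ = d·√(n/2) = 0.98 × √(30/2) = 3.7955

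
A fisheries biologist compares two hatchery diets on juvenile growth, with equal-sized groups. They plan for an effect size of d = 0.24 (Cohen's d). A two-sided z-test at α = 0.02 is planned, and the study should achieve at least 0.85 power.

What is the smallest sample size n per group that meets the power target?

n = 393 per group

For power 0.85 need Φ(δ − z_{0.01}) = 0.85, so δ = z_{0.01} + z_{0.15} = 2.326 + 1.036 = 3.363.
(For δ > 0 the lower-tail rejection region contributes negligibly to power, so the one-term inversion is standard.)
δ = d·√(n/2) ⇒ n = 2(δ/d)² = 2 × (3.363 / 0.24)² = 392.65.
Round up to the next whole unit.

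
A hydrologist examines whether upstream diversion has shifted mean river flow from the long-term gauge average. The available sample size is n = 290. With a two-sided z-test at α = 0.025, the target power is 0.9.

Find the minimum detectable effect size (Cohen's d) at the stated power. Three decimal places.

d ≈ 0.207

Required noncentrality: δ = z_{0.0125} + z_{0.10} = 2.241 + 1.282 = 3.523.
(Lower-tail contribution to power is negligible for δ > 0.)
δ = d·√n ⇒ d = δ/√n = 3.523/√290 = 0.2069.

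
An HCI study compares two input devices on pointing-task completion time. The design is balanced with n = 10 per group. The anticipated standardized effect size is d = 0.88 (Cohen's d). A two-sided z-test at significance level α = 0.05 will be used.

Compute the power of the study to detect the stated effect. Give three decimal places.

Noncentrality parameter: δ = d·√(n/2) = 0.88 × √(10/2) = 1.9677
Two-sided α = 0.05 → critical value z_{0.025} = 1.960.
Power = Φ(δ − 1.960) + Φ(−δ − 1.960) = Φ(0.008) + Φ(-3.928) = 0.5031 + 0.0000 = 0.5031.

Power ≈ 0.503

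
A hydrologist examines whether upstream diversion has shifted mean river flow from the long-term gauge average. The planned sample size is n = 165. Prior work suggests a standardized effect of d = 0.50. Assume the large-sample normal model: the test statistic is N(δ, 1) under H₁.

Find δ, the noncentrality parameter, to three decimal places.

The noncentrality parameter scales effect size by the design's sample-size factor: δ = d·√n = 0.50 × √165 = 6.4226

δ ≈ 6.423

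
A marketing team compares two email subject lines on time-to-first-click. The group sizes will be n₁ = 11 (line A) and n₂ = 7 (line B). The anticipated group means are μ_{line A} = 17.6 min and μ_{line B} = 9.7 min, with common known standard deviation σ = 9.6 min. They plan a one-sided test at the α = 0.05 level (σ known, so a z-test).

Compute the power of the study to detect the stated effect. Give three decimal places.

Power ≈ 0.523

Standardized effect: d = |μ_{line A} − μ_{line B}| / σ = |17.6 − 9.7| / 9.6 = 0.8229
Noncentrality parameter: δ = d / √(1/n₁ + 1/n₂) = 0.8229 / √(1/11 + 1/7) = 1.7020
One-sided α = 0.05 → critical value z_{0.05} = 1.645.
Power = P(Z > 1.645 − δ) = Φ(0.057) = 0.5228.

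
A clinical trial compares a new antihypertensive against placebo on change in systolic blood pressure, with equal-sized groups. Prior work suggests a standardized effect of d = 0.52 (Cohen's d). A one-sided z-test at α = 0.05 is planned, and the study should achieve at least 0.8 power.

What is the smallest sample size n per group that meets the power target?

For power 0.8 need Φ(δ − z_{0.05}) = 0.8, so δ = z_{0.05} + z_{0.20} = 1.645 + 0.842 = 2.486.
δ = d·√(n/2) ⇒ n = 2(δ/d)² = 2 × (2.486 / 0.52)² = 45.73.
Round up to the next whole unit.

n = 46 per group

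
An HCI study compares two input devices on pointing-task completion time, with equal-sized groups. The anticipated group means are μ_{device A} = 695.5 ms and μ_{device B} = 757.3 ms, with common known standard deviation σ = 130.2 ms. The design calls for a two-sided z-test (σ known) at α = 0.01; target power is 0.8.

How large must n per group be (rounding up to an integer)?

Standardized effect: d = |μ_{device A} − μ_{device B}| / σ = |695.5 − 757.3| / 130.2 = 0.4747
Set Φ(δ − 2.576) = 0.8; then δ − 2.576 = Φ⁻¹(0.8) = 0.842, giving δ = 3.417.
(For δ > 0 the lower-tail rejection region contributes negligibly to power, so the one-term inversion is standard.)
δ = d·√(n/2) ⇒ n = 2(δ/d)² = 2 × (3.417 / 0.4747)² = 103.68.
Round up to the next whole unit.

n = 104 per group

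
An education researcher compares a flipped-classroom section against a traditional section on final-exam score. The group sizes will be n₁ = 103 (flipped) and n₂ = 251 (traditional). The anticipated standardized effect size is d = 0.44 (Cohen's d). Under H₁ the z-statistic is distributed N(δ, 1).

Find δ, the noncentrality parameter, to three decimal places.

δ ≈ 3.760

δ = d / √(1/n₁ + 1/n₂) = 0.44 / √(1/103 + 1/251) = 3.7602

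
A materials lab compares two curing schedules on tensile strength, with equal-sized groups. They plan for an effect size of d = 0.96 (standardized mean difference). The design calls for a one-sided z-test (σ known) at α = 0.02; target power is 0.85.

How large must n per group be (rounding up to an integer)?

n = 21 per group

Set Φ(δ − 2.054) = 0.85; then δ − 2.054 = Φ⁻¹(0.85) = 1.036, giving δ = 3.090.
δ = d·√(n/2) ⇒ n = 2(δ/d)² = 2 × (3.090 / 0.96)² = 20.72.
Round up to the next whole unit.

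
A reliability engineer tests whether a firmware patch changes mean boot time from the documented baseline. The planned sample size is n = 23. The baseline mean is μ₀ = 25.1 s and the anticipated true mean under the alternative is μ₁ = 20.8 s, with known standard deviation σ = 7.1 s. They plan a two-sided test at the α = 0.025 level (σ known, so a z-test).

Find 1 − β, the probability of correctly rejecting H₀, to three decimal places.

Power ≈ 0.746

Standardized effect: d = |μ₁ − μ₀| / σ = |20.8 − 25.1| / 7.1 = 0.6056
Noncentrality parameter: δ = d·√n = 0.6056 × √23 = 2.9045
Two-sided α = 0.025 → critical value z_{0.0125} = 2.241.
Power = Φ(δ − 2.241) + Φ(−δ − 2.241) = Φ(0.663) + Φ(-5.146) = 0.7464 + 0.0000 = 0.7464.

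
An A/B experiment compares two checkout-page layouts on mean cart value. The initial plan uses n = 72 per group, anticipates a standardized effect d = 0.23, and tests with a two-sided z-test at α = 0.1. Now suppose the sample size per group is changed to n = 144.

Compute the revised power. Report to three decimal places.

With n = 144 per group: δ = d·√(n/2) = 0.23 × √(144/2) = 1.9516. Critical value z_{0.05} = 1.645.
Revised power = Φ(δ − 1.645) + Φ(−δ − 1.645) = Φ(0.307) + Φ(-3.596) = 0.6205 + 0.0002 = 0.6206.

Power ≈ 0.621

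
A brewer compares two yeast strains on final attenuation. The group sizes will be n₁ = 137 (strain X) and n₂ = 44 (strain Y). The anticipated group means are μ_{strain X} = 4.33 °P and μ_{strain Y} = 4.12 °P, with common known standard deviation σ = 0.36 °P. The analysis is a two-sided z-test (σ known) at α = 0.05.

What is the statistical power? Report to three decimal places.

Standardized effect: d = |μ_{strain X} − μ_{strain Y}| / σ = |4.33 − 4.12| / 0.36 = 0.5833
Noncentrality parameter: λ = d / √(1/n₁ + 1/n₂) = 0.5833 / √(1/137 + 1/44) = 3.3664
Two-sided α = 0.05 → critical value z_{0.025} = 1.960.
Power = Φ(λ − 1.960) + Φ(−λ − 1.960) = Φ(1.406) + Φ(-5.326) = 0.9202 + 0.0000 = 0.9202.

Power ≈ 0.920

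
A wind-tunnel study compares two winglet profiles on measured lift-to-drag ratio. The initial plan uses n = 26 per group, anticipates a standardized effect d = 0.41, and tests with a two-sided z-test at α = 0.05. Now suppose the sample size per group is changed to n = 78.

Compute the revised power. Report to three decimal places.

With n = 78 per group: δ = d·√(n/2) = 0.41 × √(78/2) = 2.5604. Critical value z_{0.025} = 1.960.
Revised power = Φ(δ − 1.960) + Φ(−δ − 1.960) = Φ(0.600) + Φ(-4.520) = 0.7259 + 0.0000 = 0.7259.

Power ≈ 0.726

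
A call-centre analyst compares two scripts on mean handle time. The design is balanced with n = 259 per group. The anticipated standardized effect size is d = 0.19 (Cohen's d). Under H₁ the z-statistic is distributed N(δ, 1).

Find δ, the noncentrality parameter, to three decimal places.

δ ≈ 2.162

δ = d·√(n/2) = 0.19 × √(259/2) = 2.1622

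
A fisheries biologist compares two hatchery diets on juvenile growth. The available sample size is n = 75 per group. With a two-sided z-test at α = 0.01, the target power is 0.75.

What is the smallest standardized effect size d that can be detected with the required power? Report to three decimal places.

Required noncentrality: δ = z_{0.005} + z_{0.25} = 2.576 + 0.674 = 3.250.
(Lower-tail contribution to power is negligible for δ > 0.)
δ = d·√(n/2) ⇒ d = δ/√(n/2) = 3.250/√(75/2) = 0.5308.

d ≈ 0.531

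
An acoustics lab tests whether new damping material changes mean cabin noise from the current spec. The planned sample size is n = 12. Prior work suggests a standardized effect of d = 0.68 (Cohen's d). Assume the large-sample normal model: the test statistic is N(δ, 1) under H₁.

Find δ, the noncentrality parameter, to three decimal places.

δ ≈ 2.356

The noncentrality parameter scales effect size by the design's sample-size factor: δ = d·√n = 0.68 × √12 = 2.3556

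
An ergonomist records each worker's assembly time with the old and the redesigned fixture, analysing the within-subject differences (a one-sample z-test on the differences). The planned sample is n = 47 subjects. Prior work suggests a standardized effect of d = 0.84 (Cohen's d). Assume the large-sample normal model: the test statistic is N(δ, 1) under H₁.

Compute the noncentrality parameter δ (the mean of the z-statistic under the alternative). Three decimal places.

The noncentrality parameter scales effect size by the design's sample-size factor: δ = d·√n = 0.84 × √47 = 5.7587

δ ≈ 5.759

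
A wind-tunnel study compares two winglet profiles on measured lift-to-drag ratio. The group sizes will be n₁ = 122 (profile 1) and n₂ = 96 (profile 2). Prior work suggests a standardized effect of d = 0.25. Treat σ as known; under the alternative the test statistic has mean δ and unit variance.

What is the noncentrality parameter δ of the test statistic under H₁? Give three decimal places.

The noncentrality parameter scales effect size by the design's sample-size factor: δ = d / √(1/n₁ + 1/n₂) = 0.25 / √(1/122 + 1/96) = 1.8324

δ ≈ 1.832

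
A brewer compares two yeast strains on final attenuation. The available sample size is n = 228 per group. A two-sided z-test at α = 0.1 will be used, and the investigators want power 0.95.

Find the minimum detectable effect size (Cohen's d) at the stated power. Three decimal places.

Need Φ(δ − 1.645) = 0.95, so δ = 1.645 + 1.645 = 3.290.
(Lower-tail contribution to power is negligible for δ > 0.)
δ = d·√(n/2) ⇒ d = δ/√(n/2) = 3.290/√(228/2) = 0.3081.

d ≈ 0.308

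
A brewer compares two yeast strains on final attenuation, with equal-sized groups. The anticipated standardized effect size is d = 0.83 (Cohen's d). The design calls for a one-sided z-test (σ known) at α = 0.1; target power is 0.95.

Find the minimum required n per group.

n = 25 per group

Set Φ(δ − 1.282) = 0.95; then δ − 1.282 = Φ⁻¹(0.95) = 1.645, giving δ = 2.926.
δ = d·√(n/2) ⇒ n = 2(δ/d)² = 2 × (2.926 / 0.83)² = 24.86.
Round up to the next whole unit.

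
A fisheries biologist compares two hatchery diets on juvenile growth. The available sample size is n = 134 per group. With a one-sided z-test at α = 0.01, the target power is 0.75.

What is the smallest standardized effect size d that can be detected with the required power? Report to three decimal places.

d ≈ 0.367

Required noncentrality: δ = z_{0.01} + z_{0.25} = 2.326 + 0.674 = 3.001.
δ = d·√(n/2) ⇒ d = δ/√(n/2) = 3.001/√(134/2) = 0.3666.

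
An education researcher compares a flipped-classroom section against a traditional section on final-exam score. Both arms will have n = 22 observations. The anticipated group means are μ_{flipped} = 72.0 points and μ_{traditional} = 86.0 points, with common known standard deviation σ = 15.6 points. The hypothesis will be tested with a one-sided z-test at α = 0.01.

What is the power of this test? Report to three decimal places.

Power ≈ 0.742

Standardized effect: d = |μ_{flipped} − μ_{traditional}| / σ = |72.0 − 86.0| / 15.6 = 0.8974
Noncentrality parameter: δ = d·√(n/2) = 0.8974 × √(22/2) = 2.9765
One-sided α = 0.01 → critical value z_{0.01} = 2.326.
Power = P(Z > 2.326 − δ) = Φ(0.650) = 0.7422.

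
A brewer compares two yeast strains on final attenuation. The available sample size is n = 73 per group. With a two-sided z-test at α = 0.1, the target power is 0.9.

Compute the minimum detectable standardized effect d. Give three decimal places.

d ≈ 0.484

Need Φ(δ − 1.645) = 0.9, so δ = 1.645 + 1.282 = 2.926.
(Lower-tail contribution to power is negligible for δ > 0.)
δ = d·√(n/2) ⇒ d = δ/√(n/2) = 2.926/√(73/2) = 0.4844.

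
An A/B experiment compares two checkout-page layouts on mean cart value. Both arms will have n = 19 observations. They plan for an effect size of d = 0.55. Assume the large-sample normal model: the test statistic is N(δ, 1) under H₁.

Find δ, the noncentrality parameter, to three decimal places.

δ ≈ 1.695

The noncentrality parameter scales effect size by the design's sample-size factor: δ = d·√(n/2) = 0.55 × √(19/2) = 1.6952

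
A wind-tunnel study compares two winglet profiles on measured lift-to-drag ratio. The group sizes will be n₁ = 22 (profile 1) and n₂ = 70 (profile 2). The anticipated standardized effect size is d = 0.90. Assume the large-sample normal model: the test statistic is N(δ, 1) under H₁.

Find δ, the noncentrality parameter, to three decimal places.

δ ≈ 3.682

δ = d / √(1/n₁ + 1/n₂) = 0.90 / √(1/22 + 1/70) = 3.6822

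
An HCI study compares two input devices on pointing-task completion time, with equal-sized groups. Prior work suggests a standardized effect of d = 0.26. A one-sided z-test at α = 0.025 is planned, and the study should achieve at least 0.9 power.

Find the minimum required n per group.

Set Φ(δ − 1.960) = 0.9; then δ − 1.960 = Φ⁻¹(0.9) = 1.282, giving δ = 3.242.
δ = d·√(n/2) ⇒ n = 2(δ/d)² = 2 × (3.242 / 0.26)² = 310.87.
Round up to the next whole unit.

n = 311 per group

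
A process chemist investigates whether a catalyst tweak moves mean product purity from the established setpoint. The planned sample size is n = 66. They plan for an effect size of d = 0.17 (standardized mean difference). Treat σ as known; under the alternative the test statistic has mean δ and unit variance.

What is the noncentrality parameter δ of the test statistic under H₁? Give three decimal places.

The noncentrality parameter scales effect size by the design's sample-size factor: δ = d·√n = 0.17 × √66 = 1.3811

δ ≈ 1.381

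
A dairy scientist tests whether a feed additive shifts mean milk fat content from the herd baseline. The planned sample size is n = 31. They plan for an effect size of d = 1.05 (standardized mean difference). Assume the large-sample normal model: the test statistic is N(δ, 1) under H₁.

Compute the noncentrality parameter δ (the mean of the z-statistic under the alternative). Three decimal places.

δ ≈ 5.846

δ = d·√n = 1.05 × √31 = 5.8462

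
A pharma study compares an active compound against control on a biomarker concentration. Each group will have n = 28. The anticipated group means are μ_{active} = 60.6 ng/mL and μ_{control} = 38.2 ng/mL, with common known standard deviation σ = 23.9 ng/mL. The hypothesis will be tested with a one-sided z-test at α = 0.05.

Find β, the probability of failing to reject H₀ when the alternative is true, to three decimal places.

β ≈ 0.031

Standardized effect: d = |μ_{active} − μ_{control}| / σ = |60.6 − 38.2| / 23.9 = 0.9372
Noncentrality parameter: δ = d·√(n/2) = 0.9372 × √(28/2) = 3.5068
One-sided α = 0.05 → critical value z_{0.05} = 1.645.
Power = P(Z > 1.645 − δ) = Φ(1.862) = 0.9687.
Type II error: β = 1 − power = 1 − 0.9687 = 0.0313.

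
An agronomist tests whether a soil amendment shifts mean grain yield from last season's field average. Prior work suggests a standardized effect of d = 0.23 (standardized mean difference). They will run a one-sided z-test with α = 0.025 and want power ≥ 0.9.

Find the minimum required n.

Set Φ(δ − 1.960) = 0.9; then δ − 1.960 = Φ⁻¹(0.9) = 1.282, giving δ = 3.242.
δ = d·√n ⇒ n = (δ/d)² = (3.242 / 0.23)² = 198.63.
Rounding up, n = 199.

n = 199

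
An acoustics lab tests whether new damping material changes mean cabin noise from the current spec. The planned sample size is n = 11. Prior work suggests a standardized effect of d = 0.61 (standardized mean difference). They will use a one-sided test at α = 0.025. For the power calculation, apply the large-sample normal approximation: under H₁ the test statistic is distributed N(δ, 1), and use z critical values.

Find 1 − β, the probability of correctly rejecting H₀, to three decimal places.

Noncentrality parameter: δ = d·√n = 0.61 × √11 = 2.0231
One-sided α = 0.025 → critical value z_{0.025} = 1.960.
Power = P(Z > 1.960 − δ) = Φ(0.063) = 0.5252.

Power ≈ 0.525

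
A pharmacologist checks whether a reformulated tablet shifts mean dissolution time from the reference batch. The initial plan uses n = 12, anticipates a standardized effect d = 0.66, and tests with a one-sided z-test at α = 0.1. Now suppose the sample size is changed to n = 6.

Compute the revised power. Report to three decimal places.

With n = 6: δ = d·√n = 0.66 × √6 = 1.6167. Critical value z_{0.1} = 1.282.
Revised power = Φ(δ − 1.282) = Φ(0.335) = 0.6312.

Power ≈ 0.631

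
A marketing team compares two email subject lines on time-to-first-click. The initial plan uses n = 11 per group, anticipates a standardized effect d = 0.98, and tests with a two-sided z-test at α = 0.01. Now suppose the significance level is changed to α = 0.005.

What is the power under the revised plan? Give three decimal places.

Power ≈ 0.305

δ = d·√(n/2) = 0.98 × √(11/2) = 2.2983 (unchanged). New critical value: z_{0.0025} = 2.807.
Revised power = Φ(δ − 2.807) + Φ(−δ − 2.807) = Φ(-0.509) + Φ(-5.105) = 0.3055 + 0.0000 = 0.3055.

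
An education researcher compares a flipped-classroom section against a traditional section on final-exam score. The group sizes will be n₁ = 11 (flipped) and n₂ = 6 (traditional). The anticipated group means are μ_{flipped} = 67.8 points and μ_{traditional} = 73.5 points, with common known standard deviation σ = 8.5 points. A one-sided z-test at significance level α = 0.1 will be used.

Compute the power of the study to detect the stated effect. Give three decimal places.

Standardized effect: d = |μ_{flipped} − μ_{traditional}| / σ = |67.8 − 73.5| / 8.5 = 0.6706
Noncentrality parameter: δ = d / √(1/n₁ + 1/n₂) = 0.6706 / √(1/11 + 1/6) = 1.3213
Critical value for a one-sided test at α = 0.1: z_α = 1.282.
Power = Φ(δ − 1.282) = Φ(0.040) = 0.5159.

Power ≈ 0.516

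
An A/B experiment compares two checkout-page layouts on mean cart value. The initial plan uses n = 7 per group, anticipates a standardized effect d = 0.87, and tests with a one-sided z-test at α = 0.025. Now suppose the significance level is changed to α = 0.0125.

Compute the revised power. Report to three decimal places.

δ = d·√(n/2) = 0.87 × √(7/2) = 1.6276 (unchanged). New critical value: z_{0.0125} = 2.241.
Revised power = P(Z > 2.241 − δ) = Φ(-0.614) = 0.2697.

Power ≈ 0.270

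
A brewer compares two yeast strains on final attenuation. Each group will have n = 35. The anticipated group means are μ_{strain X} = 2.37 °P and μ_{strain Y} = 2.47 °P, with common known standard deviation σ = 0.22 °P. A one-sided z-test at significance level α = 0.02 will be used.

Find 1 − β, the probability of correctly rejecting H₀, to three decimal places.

Power ≈ 0.439

Standardized effect: d = |μ_{strain X} − μ_{strain Y}| / σ = |2.37 − 2.47| / 0.22 = 0.4545
Noncentrality parameter: δ = d·√(n/2) = 0.4545 × √(35/2) = 1.9015
One-sided α = 0.02 → critical value z_{0.02} = 2.054.
Power = Φ(δ − 2.054) = Φ(-0.152) = 0.4395.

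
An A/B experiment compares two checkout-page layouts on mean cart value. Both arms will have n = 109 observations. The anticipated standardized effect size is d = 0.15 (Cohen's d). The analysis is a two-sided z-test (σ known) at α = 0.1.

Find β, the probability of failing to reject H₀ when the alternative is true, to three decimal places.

Noncentrality parameter: δ = d·√(n/2) = 0.15 × √(109/2) = 1.1074
Critical value for a two-sided test at α = 0.1: z_{α/2} = 1.645.
Power = Φ(δ − 1.645) + Φ(−δ − 1.645) = Φ(-0.537) + Φ(-2.752) = 0.2955 + 0.0030 = 0.2984.
Type II error: β = 1 − power = 1 − 0.2984 = 0.7016.

β ≈ 0.702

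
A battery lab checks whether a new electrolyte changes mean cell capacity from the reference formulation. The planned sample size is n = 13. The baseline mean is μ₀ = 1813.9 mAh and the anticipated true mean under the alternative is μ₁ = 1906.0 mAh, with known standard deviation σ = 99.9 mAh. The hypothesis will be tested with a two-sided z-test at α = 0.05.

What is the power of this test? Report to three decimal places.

Standardized effect: d = |μ₁ − μ₀| / σ = |1906.0 − 1813.9| / 99.9 = 0.9219
Noncentrality parameter: δ = d·√n = 0.9219 × √13 = 3.3240
Two-sided α = 0.05 → critical value z_{0.025} = 1.960.
Power = Φ(δ − 1.960) + Φ(−δ − 1.960) = Φ(1.364) + Φ(-5.284) = 0.9137 + 0.0000 = 0.9137.

Power ≈ 0.914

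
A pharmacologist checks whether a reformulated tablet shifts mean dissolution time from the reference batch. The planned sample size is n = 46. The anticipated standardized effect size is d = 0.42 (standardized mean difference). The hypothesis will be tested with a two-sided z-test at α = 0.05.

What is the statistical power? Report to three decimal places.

Power ≈ 0.813

Noncentrality parameter: δ = d·√n = 0.42 × √46 = 2.8486
Critical value for a two-sided test at α = 0.05: z_{α/2} = 1.960.
Power = Φ(δ − 1.960) + Φ(−δ − 1.960) = Φ(0.889) + Φ(-4.809) = 0.8129 + 0.0000 = 0.8129.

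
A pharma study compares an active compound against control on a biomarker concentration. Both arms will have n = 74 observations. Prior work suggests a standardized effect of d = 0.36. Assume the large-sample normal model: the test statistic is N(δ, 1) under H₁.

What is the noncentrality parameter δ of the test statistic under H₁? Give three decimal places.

δ ≈ 2.190

δ = d·√(n/2) = 0.36 × √(74/2) = 2.1898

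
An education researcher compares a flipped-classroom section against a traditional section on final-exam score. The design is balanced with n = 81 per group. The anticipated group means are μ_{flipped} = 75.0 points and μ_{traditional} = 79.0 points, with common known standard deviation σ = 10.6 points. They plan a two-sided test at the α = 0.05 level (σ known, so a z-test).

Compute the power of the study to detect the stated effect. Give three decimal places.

Standardized effect: d = |μ_{flipped} − μ_{traditional}| / σ = |75.0 − 79.0| / 10.6 = 0.3774
Noncentrality parameter: δ = d·√(n/2) = 0.3774 × √(81/2) = 2.4015
Two-sided α = 0.05 → critical value z_{0.025} = 1.960.
Power = Φ(δ − 1.960) + Φ(−δ − 1.960) = Φ(0.442) + Φ(-4.361) = 0.6706 + 0.0000 = 0.6706.

Power ≈ 0.671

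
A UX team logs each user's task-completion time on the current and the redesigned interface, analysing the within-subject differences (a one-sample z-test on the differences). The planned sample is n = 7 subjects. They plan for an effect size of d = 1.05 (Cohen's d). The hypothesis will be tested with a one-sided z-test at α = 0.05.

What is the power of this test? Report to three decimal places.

Power ≈ 0.871

Noncentrality parameter: δ = d·√n = 1.05 × √7 = 2.7780
Critical value for a one-sided test at α = 0.05: z_α = 1.645.
Power = Φ(δ − 1.645) = Φ(1.133) = 0.8714.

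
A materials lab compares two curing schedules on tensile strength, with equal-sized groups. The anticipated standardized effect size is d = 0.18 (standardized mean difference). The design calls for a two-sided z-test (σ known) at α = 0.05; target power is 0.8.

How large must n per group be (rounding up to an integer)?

n = 485 per group

Set Φ(δ − 1.960) = 0.8; then δ − 1.960 = Φ⁻¹(0.8) = 0.842, giving δ = 2.802.
(For δ > 0 the lower-tail rejection region contributes negligibly to power, so the one-term inversion is standard.)
δ = d·√(n/2) ⇒ n = 2(δ/d)² = 2 × (2.802 / 0.18)² = 484.50.
Rounding up, n = 485 per group.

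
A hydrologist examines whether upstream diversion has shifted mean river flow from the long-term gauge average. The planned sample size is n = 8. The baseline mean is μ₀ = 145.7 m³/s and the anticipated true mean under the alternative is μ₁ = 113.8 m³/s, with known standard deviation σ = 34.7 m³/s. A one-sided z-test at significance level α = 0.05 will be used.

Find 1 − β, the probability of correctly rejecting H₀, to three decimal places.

Power ≈ 0.830

Standardized effect: d = |μ₁ − μ₀| / σ = |113.8 − 145.7| / 34.7 = 0.9193
Noncentrality parameter: δ = d·√n = 0.9193 × √8 = 2.6002
One-sided α = 0.05 → critical value z_{0.05} = 1.645.
Power = Φ(δ − 1.645) = Φ(0.955) = 0.8303.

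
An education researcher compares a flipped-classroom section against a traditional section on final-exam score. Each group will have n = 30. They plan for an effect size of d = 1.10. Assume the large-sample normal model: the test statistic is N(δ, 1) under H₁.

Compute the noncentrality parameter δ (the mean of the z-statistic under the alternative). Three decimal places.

δ = d·√(n/2) = 1.10 × √(30/2) = 4.2603

δ ≈ 4.260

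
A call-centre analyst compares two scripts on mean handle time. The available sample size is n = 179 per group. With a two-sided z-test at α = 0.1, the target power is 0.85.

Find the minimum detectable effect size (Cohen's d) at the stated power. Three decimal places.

Need Φ(δ − 1.645) = 0.85, so δ = 1.645 + 1.036 = 2.681.
(The second rejection-region term Φ(−δ − z_{α/2}) is negligible and dropped.)
δ = d·√(n/2) ⇒ d = δ/√(n/2) = 2.681/√(179/2) = 0.2834.

d ≈ 0.283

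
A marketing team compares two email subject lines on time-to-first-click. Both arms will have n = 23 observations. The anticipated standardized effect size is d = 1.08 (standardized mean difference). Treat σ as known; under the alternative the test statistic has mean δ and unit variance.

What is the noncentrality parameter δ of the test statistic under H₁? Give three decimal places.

δ ≈ 3.662

δ = d·√(n/2) = 1.08 × √(23/2) = 3.6625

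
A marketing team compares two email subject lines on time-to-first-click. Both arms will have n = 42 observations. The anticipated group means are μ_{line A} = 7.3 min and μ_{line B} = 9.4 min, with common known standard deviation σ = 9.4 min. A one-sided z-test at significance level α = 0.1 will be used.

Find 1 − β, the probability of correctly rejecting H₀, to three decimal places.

Power ≈ 0.398

Standardized effect: d = |μ_{line A} − μ_{line B}| / σ = |7.3 − 9.4| / 9.4 = 0.2234
Noncentrality parameter: δ = d·√(n/2) = 0.2234 × √(42/2) = 1.0238
Critical value for a one-sided test at α = 0.1: z_α = 1.282.
Power = Φ(δ − 1.282) = Φ(-0.258) = 0.3983.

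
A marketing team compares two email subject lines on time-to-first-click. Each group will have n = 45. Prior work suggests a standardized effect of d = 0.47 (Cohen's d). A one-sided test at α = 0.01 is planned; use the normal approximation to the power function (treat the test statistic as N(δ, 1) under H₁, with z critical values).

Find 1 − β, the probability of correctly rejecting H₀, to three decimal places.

Noncentrality parameter: δ = d·√(n/2) = 0.47 × √(45/2) = 2.2294
One-sided α = 0.01 → critical value z_{0.01} = 2.326.
Power = P(Z > 2.326 − δ) = Φ(-0.097) = 0.4614.

Power ≈ 0.461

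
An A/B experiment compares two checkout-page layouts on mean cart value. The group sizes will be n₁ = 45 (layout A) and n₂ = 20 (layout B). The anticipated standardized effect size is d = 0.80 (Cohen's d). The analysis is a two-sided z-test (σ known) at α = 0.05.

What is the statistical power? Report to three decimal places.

Power ≈ 0.845

Noncentrality parameter: δ = d / √(1/n₁ + 1/n₂) = 0.80 / √(1/45 + 1/20) = 2.9768
Critical value for a two-sided test at α = 0.05: z_{α/2} = 1.960.
Power = Φ(δ − 1.960) + Φ(−δ − 1.960) = Φ(1.017) + Φ(-4.937) = 0.8454 + 0.0000 = 0.8454.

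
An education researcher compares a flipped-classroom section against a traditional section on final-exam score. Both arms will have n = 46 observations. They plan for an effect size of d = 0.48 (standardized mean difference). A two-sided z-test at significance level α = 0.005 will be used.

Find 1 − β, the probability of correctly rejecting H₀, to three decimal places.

Power ≈ 0.307

Noncentrality parameter: δ = d·√(n/2) = 0.48 × √(46/2) = 2.3020
Two-sided α = 0.005 → critical value z_{0.0025} = 2.807.
Power = Φ(δ − 2.807) + Φ(−δ − 2.807) = Φ(-0.505) + Φ(-5.109) = 0.3068 + 0.0000 = 0.3068.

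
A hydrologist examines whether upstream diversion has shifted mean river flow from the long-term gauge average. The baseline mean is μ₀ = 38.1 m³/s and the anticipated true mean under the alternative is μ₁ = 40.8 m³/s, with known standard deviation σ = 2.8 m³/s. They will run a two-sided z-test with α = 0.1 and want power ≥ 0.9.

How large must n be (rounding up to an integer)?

n = 10

Standardized effect: d = |μ₁ − μ₀| / σ = |40.8 − 38.1| / 2.8 = 0.9643
For power 0.9 need Φ(δ − z_{0.05}) = 0.9, so δ = z_{0.05} + z_{0.10} = 1.645 + 1.282 = 2.926.
(The Φ(−δ − z_{α/2}) term is vanishingly small for δ > 0 and is dropped in the standard sample-size formula.)
δ = d·√n ⇒ n = (δ/d)² = (2.926 / 0.9643)² = 9.21.
Round up to the next whole unit.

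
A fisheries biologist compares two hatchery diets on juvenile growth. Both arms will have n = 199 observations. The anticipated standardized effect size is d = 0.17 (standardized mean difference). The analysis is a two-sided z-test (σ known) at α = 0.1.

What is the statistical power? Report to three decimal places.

Noncentrality parameter: δ = d·√(n/2) = 0.17 × √(199/2) = 1.6957
Two-sided α = 0.1 → critical value z_{0.05} = 1.645.
Power = Φ(δ − 1.645) + Φ(−δ − 1.645) = Φ(0.051) + Φ(-3.341) = 0.5203 + 0.0004 = 0.5207.

Power ≈ 0.521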